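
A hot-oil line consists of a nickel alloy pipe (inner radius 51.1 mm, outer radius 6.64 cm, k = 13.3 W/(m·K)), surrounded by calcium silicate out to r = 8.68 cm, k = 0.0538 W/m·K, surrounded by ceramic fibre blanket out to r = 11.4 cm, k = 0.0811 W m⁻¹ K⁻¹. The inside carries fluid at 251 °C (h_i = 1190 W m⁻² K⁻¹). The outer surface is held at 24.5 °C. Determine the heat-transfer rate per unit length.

Q' = 170 W/m

Series thermal resistances, inner to outer:
  R'_conv,in = 1/(2πr h) = 1/(2π·0.0511·1190) = 0.002617 m·K/W
  R'_nickel alloy = ln(0.0664/0.0511)/(2πk) = 0.2619/(2π·13.3) = 0.003134 m·K/W
  R'_calcium silicate = ln(0.0868/0.0664)/(2πk) = 0.2679/(2π·0.0538) = 0.7925 m·K/W
  R'_ceramic fibre blanket = ln(0.114/0.0868)/(2πk) = 0.2726/(2π·0.0811) = 0.5349 m·K/W
ΣR = 0.002617 + 0.003134 + 0.7925 + 0.5349 = 1.333 m·K/W
Q' = ΔT/ΣR = (251 °C − 24.5 °C)/1.333 = 170 W/m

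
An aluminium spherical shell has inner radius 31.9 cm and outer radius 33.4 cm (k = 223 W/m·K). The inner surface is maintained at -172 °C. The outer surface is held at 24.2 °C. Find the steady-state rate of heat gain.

Q = 4πk·ΔT/(1/r₁ − 1/r₂) = 4π × 223 × 196.2 / (1/0.319 − 1/0.334) = 3.91×10^6 W

Q = 3.91×10^6 W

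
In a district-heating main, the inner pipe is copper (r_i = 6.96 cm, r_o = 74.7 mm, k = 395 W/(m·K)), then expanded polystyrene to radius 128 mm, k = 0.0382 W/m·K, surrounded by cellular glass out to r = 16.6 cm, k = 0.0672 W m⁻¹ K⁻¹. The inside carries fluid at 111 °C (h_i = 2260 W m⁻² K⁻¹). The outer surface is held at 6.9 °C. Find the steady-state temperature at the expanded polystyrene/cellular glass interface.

T = 29.3 °C

Resistance network (inner→outer):
  R'_conv,in = 1/(2πr h) = 1/(2π·0.0696·2260) = 0.001012 m·K/W
  R'_copper = ln(0.0747/0.0696)/(2πk) = 0.07072/(2π·395) = 2.849×10^-5 m·K/W
  R'_expanded polystyrene = ln(0.128/0.0747)/(2πk) = 0.5386/(2π·0.0382) = 2.244 m·K/W
  R'_cellular glass = ln(0.166/0.128)/(2πk) = 0.2600/(2π·0.0672) = 0.6157 m·K/W
ΣR = 0.001012 + 2.849×10^-5 + 2.244 + 0.6157 = 2.861 m·K/W
Q' = ΔT/ΣR = (111 °C − 6.9 °C)/2.861 = 36.39 W/m
From the inner boundary to the expanded polystyrene/cellular glass interface, ΣR_partial = 2.245 m·K/W.
T_interface = T_in − Q'·ΣR_partial = 111 °C − (36.39)(2.245) = 29.3 °C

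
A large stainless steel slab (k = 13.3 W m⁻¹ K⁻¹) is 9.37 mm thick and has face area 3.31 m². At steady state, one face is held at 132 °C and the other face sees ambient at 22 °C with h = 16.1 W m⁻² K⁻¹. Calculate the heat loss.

Series thermal resistances, inner to outer:
  R_stainless steel = L/(kA) = 0.00937/(13.3·3.31) = 2.128×10^-4 K/W
  R_conv,out = 1/(hA) = 1/(16.1·3.31) = 0.01876 K/W
ΣR = 2.128×10^-4 + 0.01876 = 0.01897 K/W
Q = ΔT/ΣR = (132 °C − 22 °C)/0.01897 = 5800 W

Q = 5800 W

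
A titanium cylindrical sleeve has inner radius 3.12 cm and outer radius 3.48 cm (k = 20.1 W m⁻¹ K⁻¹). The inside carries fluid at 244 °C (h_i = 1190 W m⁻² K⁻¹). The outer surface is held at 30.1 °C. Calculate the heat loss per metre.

Q' = 41.5 kW/m

Series thermal resistances, inner to outer:
  R'_conv,in = 1/(2πr h) = 1/(2π·0.0312·1190) = 0.004287 m·K/W
  R'_titanium = ln(0.0348/0.0312)/(2πk) = 0.1092/(2π·20.1) = 8.647×10^-4 m·K/W
ΣR = 0.004287 + 8.647×10^-4 = 0.005152 m·K/W
Q' = ΔT/ΣR = (244 °C − 30.1 °C)/0.005152 = 41500 W/m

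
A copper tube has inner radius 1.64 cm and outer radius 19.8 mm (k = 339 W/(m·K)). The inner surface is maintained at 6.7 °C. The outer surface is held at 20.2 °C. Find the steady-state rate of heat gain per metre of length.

Q' = 153 kW/m

Q' = 2πk·ΔT/ln(r₂/r₁) = 2π × 339 × 13.5 / ln(0.0198/0.0164) = 1.53×10^5 W/m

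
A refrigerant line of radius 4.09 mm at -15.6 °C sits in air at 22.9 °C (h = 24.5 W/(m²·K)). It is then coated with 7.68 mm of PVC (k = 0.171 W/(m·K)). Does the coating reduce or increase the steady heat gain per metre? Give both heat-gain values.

Critical radius for a cylinder: r_cr = k/h = 0.00698 m = 0.698 cm.
Outer radius after coating: r₂ = 0.00409 + 0.00768 = 0.01177 m.
r₁ < r_cr < r₂: heat gain rises to a maximum at r_cr then falls. Whether the coating helps depends on whether Q(r₂) has dropped back below Q(r₁).
Bare: R = 1/(2πr₁h) = 1.588 m·K/W; Q = 38.5/1.588 = 24.2 W/m.
Coated: R = R_cond + R_conv = 1.536 m·K/W; Q = 38.5/1.536 = 25.1 W/m.

increases: 24.2 → 25.1 W/m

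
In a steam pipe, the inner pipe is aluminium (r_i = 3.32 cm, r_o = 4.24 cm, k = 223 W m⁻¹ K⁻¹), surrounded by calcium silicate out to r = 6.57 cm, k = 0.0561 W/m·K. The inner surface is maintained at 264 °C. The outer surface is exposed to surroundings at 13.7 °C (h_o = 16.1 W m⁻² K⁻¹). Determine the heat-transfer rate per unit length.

Q' = 180 W/m

Resistance network (inner→outer):
  R'_aluminium = ln(0.0424/0.0332)/(2πk) = 0.2446/(2π·223) = 1.746×10^-4 m·K/W
  R'_calcium silicate = ln(0.0657/0.0424)/(2πk) = 0.4380/(2π·0.0561) = 1.242 m·K/W
  R'_conv,out = 1/(2πr h) = 1/(2π·0.0657·16.1) = 0.1505 m·K/W
ΣR = 1.746×10^-4 + 1.242 + 0.1505 = 1.393 m·K/W
Q' = ΔT/ΣR = (264 °C − 13.7 °C)/1.393 = 180 W/m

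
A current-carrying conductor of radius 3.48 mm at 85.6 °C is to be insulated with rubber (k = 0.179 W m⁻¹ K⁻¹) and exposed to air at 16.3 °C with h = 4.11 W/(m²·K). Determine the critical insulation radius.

For a cylinder, r_cr = k_ins/h = 0.179/4.11 = 0.0436 m = 4.36 cm

r_cr = 4.36 cm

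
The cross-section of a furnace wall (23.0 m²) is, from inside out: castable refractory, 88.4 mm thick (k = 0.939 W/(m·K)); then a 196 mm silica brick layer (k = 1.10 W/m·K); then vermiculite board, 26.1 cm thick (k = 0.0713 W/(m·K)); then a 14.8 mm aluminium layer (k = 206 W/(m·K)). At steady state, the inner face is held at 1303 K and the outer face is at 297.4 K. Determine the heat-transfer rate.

Treat each layer as a resistance in series:
  R_castable refractory = L/(kA) = 0.0884/(0.939·23.0) = 0.004093 K/W
  R_silica brick = L/(kA) = 0.196/(1.10·23.0) = 0.007747 K/W
  R_vermiculite board = L/(kA) = 0.261/(0.0713·23.0) = 0.1592 K/W
  R_aluminium = L/(kA) = 0.0148/(206·23.0) = 3.124×10^-6 K/W
ΣR = 0.004093 + 0.007747 + 0.1592 + 3.124×10^-6 = 0.1710 K/W
Q = ΔT/ΣR = (1303 K − 297.4 K)/0.1710 = 5880 W

Q = 5.88 kW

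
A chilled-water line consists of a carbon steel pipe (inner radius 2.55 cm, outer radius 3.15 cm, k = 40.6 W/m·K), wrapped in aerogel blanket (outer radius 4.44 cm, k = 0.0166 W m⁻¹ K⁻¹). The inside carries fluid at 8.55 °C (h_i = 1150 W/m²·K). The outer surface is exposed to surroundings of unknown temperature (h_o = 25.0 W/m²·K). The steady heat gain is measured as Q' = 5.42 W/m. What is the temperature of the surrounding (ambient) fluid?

T_out = 27.2 °C

Series resistances:
  R'_conv,in = 1/(2πr h) = 1/(2π·0.0255·1150) = 0.005427 m·K/W
  R'_carbon steel = ln(0.0315/0.0255)/(2πk) = 0.2113/(2π·40.6) = 8.283×10^-4 m·K/W
  R'_aerogel blanket = ln(0.0444/0.0315)/(2πk) = 0.3433/(2π·0.0166) = 3.291 m·K/W
  R'_conv,out = 1/(2πr h) = 1/(2π·0.0444·25.0) = 0.1434 m·K/W
ΣR = 3.441 m·K/W
ΔT = Q'·ΣR = 5.42 × 3.441 = 18.65 K
Heat flows inward, so T_out = T_in + ΔT = 8.55 + 18.65 = 27.2 °C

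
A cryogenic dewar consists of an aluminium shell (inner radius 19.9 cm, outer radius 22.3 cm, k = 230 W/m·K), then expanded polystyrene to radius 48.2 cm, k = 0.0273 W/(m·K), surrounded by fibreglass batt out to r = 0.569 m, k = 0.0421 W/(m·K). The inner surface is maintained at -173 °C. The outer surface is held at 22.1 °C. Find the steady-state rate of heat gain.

Q = 25.6 W

Resistance network (inner→outer):
  R_aluminium = (1/0.199 − 1/0.223)/(4πk) = 0.5408/(4π·230) = 1.871×10^-4 K/W
  R_expanded polystyrene = (1/0.223 − 1/0.482)/(4πk) = 2.410/(4π·0.0273) = 7.024 K/W
  R_fibreglass batt = (1/0.482 − 1/0.569)/(4πk) = 0.3172/(4π·0.0421) = 0.5996 K/W
ΣR = 1.871×10^-4 + 7.024 + 0.5996 = 7.624 K/W
Q = ΔT/ΣR = (-173 °C − 22.1 °C)/7.624 = -25.6 W
(Negative Q ⇒ heat flows inward; heat gain = 25.6 W.)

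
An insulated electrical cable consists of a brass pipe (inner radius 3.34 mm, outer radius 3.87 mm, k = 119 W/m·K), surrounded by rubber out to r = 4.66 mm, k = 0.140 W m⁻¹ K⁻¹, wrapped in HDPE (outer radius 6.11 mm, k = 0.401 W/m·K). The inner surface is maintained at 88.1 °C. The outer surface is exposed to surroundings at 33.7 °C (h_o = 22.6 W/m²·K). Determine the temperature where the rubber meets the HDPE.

T = 80.3 °C

Treat each layer as a resistance in series:
  R'_brass = ln(0.00387/0.00334)/(2πk) = 0.1473/(2π·119) = 1.970×10^-4 m·K/W
  R'_rubber = ln(0.00466/0.00387)/(2πk) = 0.1858/(2π·0.140) = 0.2112 m·K/W
  R'_HDPE = ln(0.00611/0.00466)/(2πk) = 0.2709/(2π·0.401) = 0.1075 m·K/W
  R'_conv,out = 1/(2πr h) = 1/(2π·0.00611·22.6) = 1.153 m·K/W
ΣR = 1.970×10^-4 + 0.2112 + 0.1075 + 1.153 = 1.472 m·K/W
Q' = ΔT/ΣR = (88.1 °C − 33.7 °C)/1.472 = 36.96 W/m
From the inner boundary to the rubber/HDPE interface, ΣR_partial = 0.2114 m·K/W.
T_interface = T_in − Q'·ΣR_partial = 88.1 °C − (36.96)(0.2114) = 80.3 °C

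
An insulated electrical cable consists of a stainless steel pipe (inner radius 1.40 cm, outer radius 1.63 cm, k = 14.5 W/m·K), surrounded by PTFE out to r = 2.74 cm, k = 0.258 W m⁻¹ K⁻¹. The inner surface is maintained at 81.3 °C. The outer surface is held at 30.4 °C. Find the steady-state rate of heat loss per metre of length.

Series thermal resistances, inner to outer:
  R'_stainless steel = ln(0.0163/0.0140)/(2πk) = 0.1521/(2π·14.5) = 0.001670 m·K/W
  R'_PTFE = ln(0.0274/0.0163)/(2πk) = 0.5194/(2π·0.258) = 0.3204 m·K/W
ΣR = 0.001670 + 0.3204 = 0.3221 m·K/W
Q' = ΔT/ΣR = (81.3 °C − 30.4 °C)/0.3221 = 158 W/m

Q' = 158 W/m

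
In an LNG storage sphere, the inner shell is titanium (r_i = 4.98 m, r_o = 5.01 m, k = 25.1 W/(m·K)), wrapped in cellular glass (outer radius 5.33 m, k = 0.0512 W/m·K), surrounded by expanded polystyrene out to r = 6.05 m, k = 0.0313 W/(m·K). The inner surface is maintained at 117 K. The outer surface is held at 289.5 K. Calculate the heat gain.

Q = 2290 W

Treat each layer as a resistance in series:
  R_titanium = (1/4.98 − 1/5.01)/(4πk) = 0.001202/(4π·25.1) = 3.812×10^-6 K/W
  R_cellular glass = (1/5.01 − 1/5.33)/(4πk) = 0.01198/(4π·0.0512) = 0.01863 K/W
  R_expanded polystyrene = (1/5.33 − 1/6.05)/(4πk) = 0.02233/(4π·0.0313) = 0.05677 K/W
ΣR = 3.812×10^-6 + 0.01863 + 0.05677 = 0.07540 K/W
Q = ΔT/ΣR = (117 K − 289.5 K)/0.07540 = -2290 W
(Negative Q ⇒ heat flows inward; heat gain = 2290 W.)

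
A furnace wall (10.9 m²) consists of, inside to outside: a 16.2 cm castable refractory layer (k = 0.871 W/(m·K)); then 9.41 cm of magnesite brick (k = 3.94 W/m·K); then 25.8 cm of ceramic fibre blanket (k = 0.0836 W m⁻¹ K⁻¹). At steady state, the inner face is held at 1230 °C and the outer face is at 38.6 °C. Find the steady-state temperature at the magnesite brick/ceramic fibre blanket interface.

T = 1154 °C

Series thermal resistances, inner to outer:
  R_castable refractory = L/(kA) = 0.162/(0.871·10.9) = 0.01706 K/W
  R_magnesite brick = L/(kA) = 0.0941/(3.94·10.9) = 0.002191 K/W
  R_ceramic fibre blanket = L/(kA) = 0.258/(0.0836·10.9) = 0.2831 K/W
ΣR = 0.01706 + 0.002191 + 0.2831 = 0.3024 K/W
Q = ΔT/ΣR = (1230 °C − 38.6 °C)/0.3024 = 3940 W
From the inner boundary to the magnesite brick/ceramic fibre blanket interface, ΣR_partial = 0.01925 K/W.
T_interface = T_in − Q·ΣR_partial = 1230 °C − (3940)(0.01925) = 1154 °C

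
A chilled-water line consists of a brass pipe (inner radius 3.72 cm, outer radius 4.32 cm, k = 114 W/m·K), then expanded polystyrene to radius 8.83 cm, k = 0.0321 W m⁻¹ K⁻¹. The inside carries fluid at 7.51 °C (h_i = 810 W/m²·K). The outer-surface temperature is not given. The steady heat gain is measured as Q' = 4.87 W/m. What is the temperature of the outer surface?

T_out = 24.8 °C

Series resistances:
  R'_conv,in = 1/(2πr h) = 1/(2π·0.0372·810) = 0.005282 m·K/W
  R'_brass = ln(0.0432/0.0372)/(2πk) = 0.1495/(2π·114) = 2.088×10^-4 m·K/W
  R'_expanded polystyrene = ln(0.0883/0.0432)/(2πk) = 0.7149/(2π·0.0321) = 3.545 m·K/W
ΣR = 3.550 m·K/W
ΔT = Q'·ΣR = 4.87 × 3.550 = 17.29 K
Heat flows inward, so T_out = T_in + ΔT = 7.51 + 17.29 = 24.8 °C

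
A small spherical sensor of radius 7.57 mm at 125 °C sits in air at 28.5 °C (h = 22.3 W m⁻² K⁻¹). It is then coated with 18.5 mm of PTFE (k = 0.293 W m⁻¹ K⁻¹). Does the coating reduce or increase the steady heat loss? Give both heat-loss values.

Critical radius for a sphere: r_cr = 2k/h = 0.0263 m = 2.63 cm.
Outer radius after coating: r₂ = 0.00757 + 0.0185 = 0.02607 m.
Since r₁ < r_cr and r₂ ≤ r_cr, the coating moves toward the maximum at r_cr — heat loss rises.
Bare: R = 1/(4πr₁²h) = 62.27 K/W; Q = 96.5/62.27 = 1.55 W.
Coated: R = R_cond + R_conv = 30.71 K/W; Q = 96.5/30.71 = 3.14 W.

increases: 1.55 → 3.14 W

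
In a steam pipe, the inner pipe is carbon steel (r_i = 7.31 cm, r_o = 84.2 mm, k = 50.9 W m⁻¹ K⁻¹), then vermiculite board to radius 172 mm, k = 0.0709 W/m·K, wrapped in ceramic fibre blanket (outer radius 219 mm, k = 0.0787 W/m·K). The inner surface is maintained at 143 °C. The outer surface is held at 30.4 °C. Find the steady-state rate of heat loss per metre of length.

Resistance network (inner→outer):
  R'_carbon steel = ln(0.0842/0.0731)/(2πk) = 0.1414/(2π·50.9) = 4.420×10^-4 m·K/W
  R'_vermiculite board = ln(0.172/0.0842)/(2πk) = 0.7143/(2π·0.0709) = 1.603 m·K/W
  R'_ceramic fibre blanket = ln(0.219/0.172)/(2πk) = 0.2416/(2π·0.0787) = 0.4885 m·K/W
ΣR = 4.420×10^-4 + 1.603 + 0.4885 = 2.092 m·K/W
Q' = ΔT/ΣR = (143 °C − 30.4 °C)/2.092 = 53.8 W/m

Q' = 53.8 W/m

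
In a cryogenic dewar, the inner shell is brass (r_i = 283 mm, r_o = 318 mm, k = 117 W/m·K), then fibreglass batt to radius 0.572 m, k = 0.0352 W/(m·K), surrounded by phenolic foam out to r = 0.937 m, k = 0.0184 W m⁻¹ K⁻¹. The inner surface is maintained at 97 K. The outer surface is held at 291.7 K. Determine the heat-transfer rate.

Q = 31.9 W

Resistance network (inner→outer):
  R_brass = (1/0.283 − 1/0.318)/(4πk) = 0.3889/(4π·117) = 2.645×10^-4 K/W
  R_fibreglass batt = (1/0.318 − 1/0.572)/(4πk) = 1.396/(4π·0.0352) = 3.157 K/W
  R_phenolic foam = (1/0.572 − 1/0.937)/(4πk) = 0.6810/(4π·0.0184) = 2.945 K/W
ΣR = 2.645×10^-4 + 3.157 + 2.945 = 6.102 K/W
Q = ΔT/ΣR = (97 K − 291.7 K)/6.102 = -31.9 W
(Negative Q ⇒ heat flows inward; heat gain = 31.9 W.)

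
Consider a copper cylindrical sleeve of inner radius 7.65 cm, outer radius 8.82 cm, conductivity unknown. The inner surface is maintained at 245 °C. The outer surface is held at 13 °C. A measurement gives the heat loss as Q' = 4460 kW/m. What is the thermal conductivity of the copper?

ΣR = ΔT/Q' = |245 − 13|/4.46×10^6 = 5.202×10^-5 m·K/W
ln(r₂/r₁)/(2πk) = 5.202×10^-5 ⇒ k = 0.1423/(2π·5.202×10^-5) = 435 W/m·K

k = 435 W/m·K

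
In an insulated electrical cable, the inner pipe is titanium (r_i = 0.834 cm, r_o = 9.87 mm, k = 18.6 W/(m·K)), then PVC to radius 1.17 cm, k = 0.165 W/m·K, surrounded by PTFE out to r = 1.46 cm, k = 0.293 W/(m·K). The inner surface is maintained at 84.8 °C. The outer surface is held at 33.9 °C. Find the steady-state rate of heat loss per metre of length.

Q' = 178 W/m

Resistance network (inner→outer):
  R'_titanium = ln(0.00987/0.00834)/(2πk) = 0.1684/(2π·18.6) = 0.001441 m·K/W
  R'_PVC = ln(0.0117/0.00987)/(2πk) = 0.1701/(2π·0.165) = 0.1641 m·K/W
  R'_PTFE = ln(0.0146/0.0117)/(2πk) = 0.2214/(2π·0.293) = 0.1203 m·K/W
ΣR = 0.001441 + 0.1641 + 0.1203 = 0.2858 m·K/W
Q' = ΔT/ΣR = (84.8 °C − 33.9 °C)/0.2858 = 178 W/m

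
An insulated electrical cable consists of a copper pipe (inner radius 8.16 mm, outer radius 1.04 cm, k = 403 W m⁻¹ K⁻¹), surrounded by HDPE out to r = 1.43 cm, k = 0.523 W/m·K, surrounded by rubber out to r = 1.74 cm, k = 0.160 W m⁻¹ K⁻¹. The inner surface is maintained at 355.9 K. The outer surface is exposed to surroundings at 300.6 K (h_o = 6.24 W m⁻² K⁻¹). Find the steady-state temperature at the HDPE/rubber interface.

Treat each layer as a resistance in series:
  R'_copper = ln(0.0104/0.00816)/(2πk) = 0.2426/(2π·403) = 9.579×10^-5 m·K/W
  R'_HDPE = ln(0.0143/0.0104)/(2πk) = 0.3185/(2π·0.523) = 0.09691 m·K/W
  R'_rubber = ln(0.0174/0.0143)/(2πk) = 0.1962/(2π·0.160) = 0.1952 m·K/W
  R'_conv,out = 1/(2πr h) = 1/(2π·0.0174·6.24) = 1.466 m·K/W
ΣR = 9.579×10^-5 + 0.09691 + 0.1952 + 1.466 = 1.758 m·K/W
Q' = ΔT/ΣR = (355.9 K − 300.6 K)/1.758 = 31.46 W/m
From the inner boundary to the HDPE/rubber interface, ΣR_partial = 0.09701 m·K/W.
T_interface = T_in − Q'·ΣR_partial = 355.9 K − (31.46)(0.09701) = 352.8 K

T = 352.8 K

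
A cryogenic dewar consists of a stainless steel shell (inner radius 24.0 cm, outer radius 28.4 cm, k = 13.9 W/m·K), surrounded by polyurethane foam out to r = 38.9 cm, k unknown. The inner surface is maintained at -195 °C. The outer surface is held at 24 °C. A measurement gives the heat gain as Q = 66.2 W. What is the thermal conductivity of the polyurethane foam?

k = 0.0229 W/m·K

ΣR = ΔT/Q = |-195 − 24|/66.2 = 3.308 K/W
Known resistances:
  R_stainless steel = (1/0.240 − 1/0.284)/(4πk) = 0.6455/(4π·13.9) = 0.003696 K/W
R_polyurethane foam = ΣR − ΣR_known = 3.308 − 0.003696 = 3.304 K/W
(1/r₁−1/r₂)/(4πk) = 3.304 ⇒ k = 0.9504/(4π·3.304) = 0.0229 W/m·K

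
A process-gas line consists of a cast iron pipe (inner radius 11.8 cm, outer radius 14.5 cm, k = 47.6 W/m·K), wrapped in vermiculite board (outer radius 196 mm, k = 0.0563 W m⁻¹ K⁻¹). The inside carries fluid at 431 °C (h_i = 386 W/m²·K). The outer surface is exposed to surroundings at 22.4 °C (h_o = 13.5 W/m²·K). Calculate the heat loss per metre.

Q' = 446 W/m

Resistance network (inner→outer):
  R'_conv,in = 1/(2πr h) = 1/(2π·0.118·386) = 0.003494 m·K/W
  R'_cast iron = ln(0.145/0.118)/(2πk) = 0.2060/(2π·47.6) = 6.889×10^-4 m·K/W
  R'_vermiculite board = ln(0.196/0.145)/(2πk) = 0.3014/(2π·0.0563) = 0.8520 m·K/W
  R'_conv,out = 1/(2πr h) = 1/(2π·0.196·13.5) = 0.06015 m·K/W
ΣR = 0.003494 + 6.889×10^-4 + 0.8520 + 0.06015 = 0.9163 m·K/W
Q' = ΔT/ΣR = (431 °C − 22.4 °C)/0.9163 = 446 W/m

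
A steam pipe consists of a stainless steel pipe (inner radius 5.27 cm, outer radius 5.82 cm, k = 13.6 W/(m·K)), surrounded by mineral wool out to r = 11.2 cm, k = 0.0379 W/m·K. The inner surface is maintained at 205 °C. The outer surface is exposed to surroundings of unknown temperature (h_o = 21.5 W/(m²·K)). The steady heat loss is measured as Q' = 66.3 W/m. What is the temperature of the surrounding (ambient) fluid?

Series resistances:
  R'_stainless steel = ln(0.0582/0.0527)/(2πk) = 0.09927/(2π·13.6) = 0.001162 m·K/W
  R'_mineral wool = ln(0.112/0.0582)/(2πk) = 0.6546/(2π·0.0379) = 2.749 m·K/W
  R'_conv,out = 1/(2πr h) = 1/(2π·0.112·21.5) = 0.06609 m·K/W
ΣR = 2.816 m·K/W
ΔT = Q'·ΣR = 66.3 × 2.816 = 186.7 K
Heat flows outward, so T_out = T_in − ΔT = 205 − 186.7 = 18.3 °C

T_out = 18.3 °C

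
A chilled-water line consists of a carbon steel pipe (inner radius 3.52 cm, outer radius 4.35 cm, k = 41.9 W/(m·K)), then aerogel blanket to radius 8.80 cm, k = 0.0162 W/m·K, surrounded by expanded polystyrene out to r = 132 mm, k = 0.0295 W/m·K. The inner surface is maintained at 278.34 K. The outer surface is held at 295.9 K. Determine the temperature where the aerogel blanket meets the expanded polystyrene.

Resistance network (inner→outer):
  R'_carbon steel = ln(0.0435/0.0352)/(2πk) = 0.2117/(2π·41.9) = 8.042×10^-4 m·K/W
  R'_aerogel blanket = ln(0.0880/0.0435)/(2πk) = 0.7046/(2π·0.0162) = 6.922 m·K/W
  R'_expanded polystyrene = ln(0.132/0.0880)/(2πk) = 0.4055/(2π·0.0295) = 2.188 m·K/W
ΣR = 8.042×10^-4 + 6.922 + 2.188 = 9.111 m·K/W
Q' = ΔT/ΣR = (278.34 K − 295.9 K)/9.111 = -1.927 W/m
From the inner boundary to the aerogel blanket/expanded polystyrene interface, ΣR_partial = 6.923 m·K/W.
T_interface = T_in − Q'·ΣR_partial = 278.34 K − (-1.927)(6.923) = 291.7 K

T = 291.7 K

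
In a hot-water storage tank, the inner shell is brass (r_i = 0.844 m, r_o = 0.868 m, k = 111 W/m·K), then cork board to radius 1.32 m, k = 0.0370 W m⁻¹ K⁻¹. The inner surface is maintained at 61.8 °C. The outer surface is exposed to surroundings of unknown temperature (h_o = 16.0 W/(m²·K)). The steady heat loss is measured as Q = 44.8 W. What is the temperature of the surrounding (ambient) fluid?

T_out = 23.7 °C

Sum the resistances:
  R_brass = (1/0.844 − 1/0.868)/(4πk) = 0.03276/(4π·111) = 2.349×10^-5 K/W
  R_cork board = (1/0.868 − 1/1.32)/(4πk) = 0.3945/(4π·0.0370) = 0.8485 K/W
  R_conv,out = 1/(4πr²h) = 1/(4π·1.32²·16.0) = 0.002854 K/W
ΣR = 0.8513 K/W
ΔT = Q·ΣR = 44.8 × 0.8513 = 38.14 K
Heat flows outward, so T_out = T_in − ΔT = 61.8 − 38.14 = 23.7 °C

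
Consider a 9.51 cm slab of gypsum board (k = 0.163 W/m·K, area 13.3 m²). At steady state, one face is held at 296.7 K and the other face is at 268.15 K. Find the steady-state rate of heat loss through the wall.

Q = 651 W

Q = kA·ΔT/L = 0.163 × 13.3 × |296.7 K − 268.15 K| / 0.0951 = 651 W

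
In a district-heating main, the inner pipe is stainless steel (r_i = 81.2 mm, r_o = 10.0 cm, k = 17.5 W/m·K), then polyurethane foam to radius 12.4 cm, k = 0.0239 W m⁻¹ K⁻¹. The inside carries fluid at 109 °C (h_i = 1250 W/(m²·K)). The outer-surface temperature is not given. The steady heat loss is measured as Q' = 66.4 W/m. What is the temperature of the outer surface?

T_out = 13.7 °C

Series resistances:
  R'_conv,in = 1/(2πr h) = 1/(2π·0.0812·1250) = 0.001568 m·K/W
  R'_stainless steel = ln(0.100/0.0812)/(2πk) = 0.2083/(2π·17.5) = 0.001894 m·K/W
  R'_polyurethane foam = ln(0.124/0.100)/(2πk) = 0.2151/(2π·0.0239) = 1.432 m·K/W
ΣR = 1.436 m·K/W
ΔT = Q'·ΣR = 66.4 × 1.436 = 95.35 K
Heat flows outward, so T_out = T_in − ΔT = 109 − 95.35 = 13.7 °C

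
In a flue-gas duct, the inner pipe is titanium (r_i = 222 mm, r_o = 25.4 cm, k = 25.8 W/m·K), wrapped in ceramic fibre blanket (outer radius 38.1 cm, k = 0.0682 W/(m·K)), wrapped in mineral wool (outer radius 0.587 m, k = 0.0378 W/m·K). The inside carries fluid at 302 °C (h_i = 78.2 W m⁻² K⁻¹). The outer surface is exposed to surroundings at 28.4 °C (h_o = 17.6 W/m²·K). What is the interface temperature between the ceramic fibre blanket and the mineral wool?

Resistance network (inner→outer):
  R'_conv,in = 1/(2πr h) = 1/(2π·0.222·78.2) = 0.009168 m·K/W
  R'_titanium = ln(0.254/0.222)/(2πk) = 0.1347/(2π·25.8) = 8.307×10^-4 m·K/W
  R'_ceramic fibre blanket = ln(0.381/0.254)/(2πk) = 0.4055/(2π·0.0682) = 0.9462 m·K/W
  R'_mineral wool = ln(0.587/0.381)/(2πk) = 0.4322/(2π·0.0378) = 1.820 m·K/W
  R'_conv,out = 1/(2πr h) = 1/(2π·0.587·17.6) = 0.01541 m·K/W
ΣR = 0.009168 + 8.307×10^-4 + 0.9462 + 1.820 + 0.01541 = 2.792 m·K/W
Q' = ΔT/ΣR = (302 °C − 28.4 °C)/2.792 = 97.99 W/m
From the inner boundary to the ceramic fibre blanket/mineral wool interface, ΣR_partial = 0.9562 m·K/W.
T_interface = T_in − Q'·ΣR_partial = 302 °C − (97.99)(0.9562) = 208 °C

T = 208 °C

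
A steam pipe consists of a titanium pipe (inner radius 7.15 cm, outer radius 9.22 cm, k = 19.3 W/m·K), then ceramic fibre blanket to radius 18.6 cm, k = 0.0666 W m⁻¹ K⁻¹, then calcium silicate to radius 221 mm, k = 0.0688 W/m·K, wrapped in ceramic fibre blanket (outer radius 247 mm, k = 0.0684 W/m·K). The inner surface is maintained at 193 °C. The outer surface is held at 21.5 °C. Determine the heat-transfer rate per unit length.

Q' = 73.4 W/m

Series thermal resistances, inner to outer:
  R'_titanium = ln(0.0922/0.0715)/(2πk) = 0.2543/(2π·19.3) = 0.002097 m·K/W
  R'_ceramic fibre blanket = ln(0.186/0.0922)/(2πk) = 0.7018/(2π·0.0666) = 1.677 m·K/W
  R'_calcium silicate = ln(0.221/0.186)/(2πk) = 0.1724/(2π·0.0688) = 0.3988 m·K/W
  R'_ceramic fibre blanket = ln(0.247/0.221)/(2πk) = 0.1112/(2π·0.0684) = 0.2588 m·K/W
ΣR = 0.002097 + 1.677 + 0.3988 + 0.2588 = 2.337 m·K/W
Q' = ΔT/ΣR = (193 °C − 21.5 °C)/2.337 = 73.4 W/m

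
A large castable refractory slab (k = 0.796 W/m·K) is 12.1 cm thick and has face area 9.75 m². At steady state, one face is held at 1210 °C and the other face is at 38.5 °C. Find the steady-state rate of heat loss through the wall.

Q = kA·ΔT/L = 0.796 × 9.75 × |1210 °C − 38.5 °C| / 0.121 = 75100 W

Q = 75100 W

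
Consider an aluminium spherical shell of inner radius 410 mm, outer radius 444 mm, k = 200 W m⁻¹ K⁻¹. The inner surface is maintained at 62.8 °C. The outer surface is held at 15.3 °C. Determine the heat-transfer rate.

Q = 6.39×10^5 W

Q = 4πk·ΔT/(1/r₁ − 1/r₂) = 4π × 200 × 47.5 / (1/0.410 − 1/0.444) = 6.39×10^5 W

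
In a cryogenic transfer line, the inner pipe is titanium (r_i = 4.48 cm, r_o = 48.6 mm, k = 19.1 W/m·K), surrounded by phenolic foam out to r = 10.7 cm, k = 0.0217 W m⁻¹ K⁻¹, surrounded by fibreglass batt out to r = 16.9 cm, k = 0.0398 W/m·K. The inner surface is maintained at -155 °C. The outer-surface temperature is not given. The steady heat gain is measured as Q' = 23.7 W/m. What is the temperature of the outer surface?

T_out = 25.5 °C

Sum the resistances:
  R'_titanium = ln(0.0486/0.0448)/(2πk) = 0.08142/(2π·19.1) = 6.784×10^-4 m·K/W
  R'_phenolic foam = ln(0.107/0.0486)/(2πk) = 0.7892/(2π·0.0217) = 5.788 m·K/W
  R'_fibreglass batt = ln(0.169/0.107)/(2πk) = 0.4571/(2π·0.0398) = 1.828 m·K/W
ΣR = 7.617 m·K/W
ΔT = Q'·ΣR = 23.7 × 7.617 = 180.5 K
Heat flows inward, so T_out = T_in + ΔT = -155 + 180.5 = 25.5 °C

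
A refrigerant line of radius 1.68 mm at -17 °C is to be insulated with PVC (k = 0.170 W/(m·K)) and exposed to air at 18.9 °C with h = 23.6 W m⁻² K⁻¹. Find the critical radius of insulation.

For a cylinder, r_cr = k_ins/h = 0.170/23.6 = 0.00720 m = 0.720 cm

r_cr = 0.720 cm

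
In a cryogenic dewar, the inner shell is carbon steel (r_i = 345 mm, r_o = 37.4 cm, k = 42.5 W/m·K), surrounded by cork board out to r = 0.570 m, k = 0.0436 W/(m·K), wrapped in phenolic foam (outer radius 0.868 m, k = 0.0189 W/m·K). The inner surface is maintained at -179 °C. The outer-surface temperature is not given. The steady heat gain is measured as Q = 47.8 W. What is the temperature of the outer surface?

Sum the resistances:
  R_carbon steel = (1/0.345 − 1/0.374)/(4πk) = 0.2248/(4π·42.5) = 4.208×10^-4 K/W
  R_cork board = (1/0.374 − 1/0.570)/(4πk) = 0.9194/(4π·0.0436) = 1.678 K/W
  R_phenolic foam = (1/0.570 − 1/0.868)/(4πk) = 0.6023/(4π·0.0189) = 2.536 K/W
ΣR = 4.215 K/W
ΔT = Q·ΣR = 47.8 × 4.215 = 201.5 K
Heat flows inward, so T_out = T_in + ΔT = -179 + 201.5 = 22.5 °C

T_out = 22.5 °C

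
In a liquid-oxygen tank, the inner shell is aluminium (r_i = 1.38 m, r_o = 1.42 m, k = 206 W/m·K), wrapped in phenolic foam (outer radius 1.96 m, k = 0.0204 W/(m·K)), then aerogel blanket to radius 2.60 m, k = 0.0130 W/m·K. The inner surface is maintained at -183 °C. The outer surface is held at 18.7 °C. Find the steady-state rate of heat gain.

Series thermal resistances, inner to outer:
  R_aluminium = (1/1.38 − 1/1.42)/(4πk) = 0.02041/(4π·206) = 7.885×10^-6 K/W
  R_phenolic foam = (1/1.42 − 1/1.96)/(4πk) = 0.1940/(4π·0.0204) = 0.7568 K/W
  R_aerogel blanket = (1/1.96 − 1/2.60)/(4πk) = 0.1256/(4π·0.0130) = 0.7688 K/W
ΣR = 7.885×10^-6 + 0.7568 + 0.7688 = 1.526 K/W
Q = ΔT/ΣR = (-183 °C − 18.7 °C)/1.526 = -132 W
(Negative Q ⇒ heat flows inward; heat gain = 132 W.)

Q = 132 W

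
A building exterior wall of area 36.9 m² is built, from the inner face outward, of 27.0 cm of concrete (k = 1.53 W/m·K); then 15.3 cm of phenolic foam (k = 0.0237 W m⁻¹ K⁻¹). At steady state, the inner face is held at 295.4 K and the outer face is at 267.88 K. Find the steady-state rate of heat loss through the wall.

Q = 153 W

Series thermal resistances, inner to outer:
  R_concrete = L/(kA) = 0.270/(1.53·36.9) = 0.004782 K/W
  R_phenolic foam = L/(kA) = 0.153/(0.0237·36.9) = 0.1750 K/W
ΣR = 0.004782 + 0.1750 = 0.1798 K/W
Q = ΔT/ΣR = (295.4 K − 267.88 K)/0.1798 = 153 W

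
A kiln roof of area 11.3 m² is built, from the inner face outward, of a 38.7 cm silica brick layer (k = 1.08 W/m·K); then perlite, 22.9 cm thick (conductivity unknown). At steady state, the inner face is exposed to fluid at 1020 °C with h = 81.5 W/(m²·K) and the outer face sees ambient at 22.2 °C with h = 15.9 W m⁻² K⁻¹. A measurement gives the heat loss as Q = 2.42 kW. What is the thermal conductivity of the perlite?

k = 0.0542 W/m·K

ΣR = ΔT/Q = |1020 − 22.2|/2420 = 0.4123 K/W
Known resistances:
  R_conv,in = 1/(hA) = 1/(81.5·11.3) = 0.001086 K/W
  R_silica brick = L/(kA) = 0.387/(1.08·11.3) = 0.03171 K/W
  R_conv,out = 1/(hA) = 1/(15.9·11.3) = 0.005566 K/W
R_perlite = ΣR − ΣR_known = 0.4123 − 0.03836 = 0.3739 K/W
L/(kA) = 0.3739 ⇒ k = 0.229/(0.3739·11.3) = 0.0542 W/m·K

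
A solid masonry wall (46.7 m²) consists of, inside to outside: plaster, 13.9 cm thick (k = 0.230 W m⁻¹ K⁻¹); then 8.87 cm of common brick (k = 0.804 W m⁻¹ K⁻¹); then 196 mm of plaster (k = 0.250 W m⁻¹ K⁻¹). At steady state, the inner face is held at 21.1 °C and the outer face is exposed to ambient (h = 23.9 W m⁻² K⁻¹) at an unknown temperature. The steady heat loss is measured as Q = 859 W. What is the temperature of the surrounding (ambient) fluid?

T_out = -7.24 °C

Sum the resistances:
  R_plaster = L/(kA) = 0.139/(0.230·46.7) = 0.01294 K/W
  R_common brick = L/(kA) = 0.0887/(0.804·46.7) = 0.002362 K/W
  R_plaster = L/(kA) = 0.196/(0.250·46.7) = 0.01679 K/W
  R_conv,out = 1/(hA) = 1/(23.9·46.7) = 8.960×10^-4 K/W
ΣR = 0.03299 K/W
ΔT = Q·ΣR = 859 × 0.03299 = 28.34 K
Heat flows outward, so T_out = T_in − ΔT = 21.1 − 28.34 = -7.24 °C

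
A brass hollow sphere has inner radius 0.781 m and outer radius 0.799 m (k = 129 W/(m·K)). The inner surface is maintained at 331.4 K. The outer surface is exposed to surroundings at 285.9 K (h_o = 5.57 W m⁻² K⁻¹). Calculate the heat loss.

Resistance network (inner→outer):
  R_brass = (1/0.781 − 1/0.799)/(4πk) = 0.02885/(4π·129) = 1.779×10^-5 K/W
  R_conv,out = 1/(4πr²h) = 1/(4π·0.799²·5.57) = 0.02238 K/W
ΣR = 1.779×10^-5 + 0.02238 = 0.02240 K/W
Q = ΔT/ΣR = (331.4 K − 285.9 K)/0.02240 = 2030 W

Q = 2030 W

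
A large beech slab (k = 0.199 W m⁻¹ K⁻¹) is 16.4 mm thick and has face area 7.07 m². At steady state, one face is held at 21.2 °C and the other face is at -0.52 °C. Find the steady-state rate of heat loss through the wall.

Q = 1860 W

Q = kA·ΔT/L = 0.199 × 7.07 × |21.2 °C − -0.52 °C| / 0.0164 = 1860 W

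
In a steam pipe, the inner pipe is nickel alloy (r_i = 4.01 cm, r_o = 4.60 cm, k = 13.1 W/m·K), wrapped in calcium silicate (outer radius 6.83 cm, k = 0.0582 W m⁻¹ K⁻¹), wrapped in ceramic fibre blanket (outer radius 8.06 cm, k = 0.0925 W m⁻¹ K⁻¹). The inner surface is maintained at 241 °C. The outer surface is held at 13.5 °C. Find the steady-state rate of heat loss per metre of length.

Q' = 166 W/m

Resistance network (inner→outer):
  R'_nickel alloy = ln(0.0460/0.0401)/(2πk) = 0.1373/(2π·13.1) = 0.001668 m·K/W
  R'_calcium silicate = ln(0.0683/0.0460)/(2πk) = 0.3953/(2π·0.0582) = 1.081 m·K/W
  R'_ceramic fibre blanket = ln(0.0806/0.0683)/(2πk) = 0.1656/(2π·0.0925) = 0.2849 m·K/W
ΣR = 0.001668 + 1.081 + 0.2849 = 1.368 m·K/W
Q' = ΔT/ΣR = (241 °C − 13.5 °C)/1.368 = 166 W/m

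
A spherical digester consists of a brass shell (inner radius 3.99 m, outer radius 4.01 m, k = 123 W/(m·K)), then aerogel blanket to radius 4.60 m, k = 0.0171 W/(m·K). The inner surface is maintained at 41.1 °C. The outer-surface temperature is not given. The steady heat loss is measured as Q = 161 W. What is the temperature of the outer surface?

Sum the resistances:
  R_brass = (1/3.99 − 1/4.01)/(4πk) = 0.001250/(4π·123) = 8.087×10^-7 K/W
  R_aerogel blanket = (1/4.01 − 1/4.60)/(4πk) = 0.03199/(4π·0.0171) = 0.1488 K/W
ΣR = 0.1488 K/W
ΔT = Q·ΣR = 161 × 0.1488 = 23.96 K
Heat flows outward, so T_out = T_in − ΔT = 41.1 − 23.96 = 17.1 °C

T_out = 17.1 °C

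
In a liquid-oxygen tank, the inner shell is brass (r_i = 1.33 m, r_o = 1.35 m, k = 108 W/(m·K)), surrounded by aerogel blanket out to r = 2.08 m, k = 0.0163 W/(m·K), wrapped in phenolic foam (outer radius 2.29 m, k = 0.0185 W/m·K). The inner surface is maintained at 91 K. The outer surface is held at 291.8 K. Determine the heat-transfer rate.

Resistance network (inner→outer):
  R_brass = (1/1.33 − 1/1.35)/(4πk) = 0.01114/(4π·108) = 8.208×10^-6 K/W
  R_aerogel blanket = (1/1.35 − 1/2.08)/(4πk) = 0.2600/(4π·0.0163) = 1.269 K/W
  R_phenolic foam = (1/2.08 − 1/2.29)/(4πk) = 0.04409/(4π·0.0185) = 0.1896 K/W
ΣR = 8.208×10^-6 + 1.269 + 0.1896 = 1.459 K/W
Q = ΔT/ΣR = (91 K − 291.8 K)/1.459 = -138 W
(Negative Q ⇒ heat flows inward; heat gain = 138 W.)

Q = 138 W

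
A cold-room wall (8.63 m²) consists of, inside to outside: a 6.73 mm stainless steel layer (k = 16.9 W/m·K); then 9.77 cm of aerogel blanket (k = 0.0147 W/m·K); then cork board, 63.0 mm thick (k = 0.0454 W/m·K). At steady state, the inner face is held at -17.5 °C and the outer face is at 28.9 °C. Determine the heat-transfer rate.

Q = 49.8 W

Treat each layer as a resistance in series:
  R_stainless steel = L/(kA) = 0.00673/(16.9·8.63) = 4.614×10^-5 K/W
  R_aerogel blanket = L/(kA) = 0.0977/(0.0147·8.63) = 0.7701 K/W
  R_cork board = L/(kA) = 0.0630/(0.0454·8.63) = 0.1608 K/W
ΣR = 4.614×10^-5 + 0.7701 + 0.1608 = 0.9309 K/W
Q = ΔT/ΣR = (-17.5 °C − 28.9 °C)/0.9309 = -49.8 W
(Negative Q ⇒ heat flows inward; heat gain = 49.8 W.)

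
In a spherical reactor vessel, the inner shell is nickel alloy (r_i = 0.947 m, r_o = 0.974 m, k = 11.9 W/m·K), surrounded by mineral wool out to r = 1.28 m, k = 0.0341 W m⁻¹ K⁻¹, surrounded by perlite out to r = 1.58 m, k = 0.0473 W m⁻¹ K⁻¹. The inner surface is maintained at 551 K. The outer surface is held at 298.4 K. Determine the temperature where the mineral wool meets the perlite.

T = 375 K

Resistance network (inner→outer):
  R_nickel alloy = (1/0.947 − 1/0.974)/(4πk) = 0.02927/(4π·11.9) = 1.957×10^-4 K/W
  R_mineral wool = (1/0.974 − 1/1.28)/(4πk) = 0.2454/(4π·0.0341) = 0.5728 K/W
  R_perlite = (1/1.28 − 1/1.58)/(4πk) = 0.1483/(4π·0.0473) = 0.2496 K/W
ΣR = 1.957×10^-4 + 0.5728 + 0.2496 = 0.8226 K/W
Q = ΔT/ΣR = (551 K − 298.4 K)/0.8226 = 307.1 W
From the inner boundary to the mineral wool/perlite interface, ΣR_partial = 0.5730 K/W.
T_interface = T_in − Q·ΣR_partial = 551 K − (307.1)(0.5730) = 375 K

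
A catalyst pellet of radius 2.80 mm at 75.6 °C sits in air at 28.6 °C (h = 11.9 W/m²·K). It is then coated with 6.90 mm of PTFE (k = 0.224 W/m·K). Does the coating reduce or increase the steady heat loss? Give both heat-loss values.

increases: 0.0551 → 0.291 W

Critical radius for a sphere: r_cr = 2k/h = 0.0376 m = 3.76 cm.
Outer radius after coating: r₂ = 0.00280 + 0.00690 = 0.00970 m.
Since r₁ < r_cr and r₂ ≤ r_cr, the coating moves toward the maximum at r_cr — heat loss rises.
Bare: R = 1/(4πr₁²h) = 853.0 K/W; Q = 47/853.0 = 0.0551 W.
Coated: R = R_cond + R_conv = 161.3 K/W; Q = 47/161.3 = 0.291 W.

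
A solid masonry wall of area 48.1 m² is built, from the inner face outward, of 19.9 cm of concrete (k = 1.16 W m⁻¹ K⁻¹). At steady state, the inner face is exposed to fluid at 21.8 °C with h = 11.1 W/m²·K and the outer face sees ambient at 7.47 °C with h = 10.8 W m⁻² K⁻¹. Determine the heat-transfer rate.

Q = 1950 W

Resistance network (inner→outer):
  R_conv,in = 1/(hA) = 1/(11.1·48.1) = 0.001873 K/W
  R_concrete = L/(kA) = 0.199/(1.16·48.1) = 0.003567 K/W
  R_conv,out = 1/(hA) = 1/(10.8·48.1) = 0.001925 K/W
ΣR = 0.001873 + 0.003567 + 0.001925 = 0.007365 K/W
Q = ΔT/ΣR = (21.8 °C − 7.47 °C)/0.007365 = 1950 W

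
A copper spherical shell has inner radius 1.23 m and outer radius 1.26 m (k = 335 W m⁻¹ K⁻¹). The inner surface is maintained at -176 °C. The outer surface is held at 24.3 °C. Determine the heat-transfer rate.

Q = 4πk·ΔT/(1/r₁ − 1/r₂) = 4π × 335 × 200.3 / (1/1.23 − 1/1.26) = 4.36×10^7 W

Q = 43600 kW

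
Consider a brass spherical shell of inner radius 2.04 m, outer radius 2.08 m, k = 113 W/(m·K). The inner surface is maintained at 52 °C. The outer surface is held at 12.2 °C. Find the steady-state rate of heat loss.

Q = 6000 kW

Q = 4πk·ΔT/(1/r₁ − 1/r₂) = 4π × 113 × 39.8 / (1/2.04 − 1/2.08) = 6.00×10^6 W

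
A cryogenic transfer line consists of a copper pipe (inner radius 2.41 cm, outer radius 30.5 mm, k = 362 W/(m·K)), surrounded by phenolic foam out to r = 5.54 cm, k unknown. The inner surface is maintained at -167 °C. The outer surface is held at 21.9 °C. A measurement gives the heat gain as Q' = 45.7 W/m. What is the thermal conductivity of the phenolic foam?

k = 0.0230 W/m·K

ΣR = ΔT/Q' = |-167 − 21.9|/45.7 = 4.133 m·K/W
Known resistances:
  R'_copper = ln(0.0305/0.0241)/(2πk) = 0.2355/(2π·362) = 1.035×10^-4 m·K/W
R_phenolic foam = ΣR − ΣR_known = 4.133 − 1.035×10^-4 = 4.133 m·K/W
ln(r₂/r₁)/(2πk) = 4.133 ⇒ k = 0.5969/(2π·4.133) = 0.0230 W/m·K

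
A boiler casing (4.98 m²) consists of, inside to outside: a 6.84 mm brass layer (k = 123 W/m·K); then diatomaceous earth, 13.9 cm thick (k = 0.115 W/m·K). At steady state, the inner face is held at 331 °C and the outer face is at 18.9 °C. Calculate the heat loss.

Q = 1290 W

Treat each layer as a resistance in series:
  R_brass = L/(kA) = 0.00684/(123·4.98) = 1.117×10^-5 K/W
  R_diatomaceous earth = L/(kA) = 0.139/(0.115·4.98) = 0.2427 K/W
ΣR = 1.117×10^-5 + 0.2427 = 0.2427 K/W
Q = ΔT/ΣR = (331 °C − 18.9 °C)/0.2427 = 1290 W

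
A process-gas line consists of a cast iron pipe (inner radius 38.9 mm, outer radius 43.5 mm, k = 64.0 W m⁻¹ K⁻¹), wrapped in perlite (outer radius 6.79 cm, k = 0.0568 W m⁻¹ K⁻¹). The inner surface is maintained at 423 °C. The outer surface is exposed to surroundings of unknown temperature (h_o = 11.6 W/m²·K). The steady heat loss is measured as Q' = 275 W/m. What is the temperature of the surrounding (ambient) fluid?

T_out = 24.2 °C

Series resistances:
  R'_cast iron = ln(0.0435/0.0389)/(2πk) = 0.1118/(2π·64.0) = 2.779×10^-4 m·K/W
  R'_perlite = ln(0.0679/0.0435)/(2πk) = 0.4453/(2π·0.0568) = 1.248 m·K/W
  R'_conv,out = 1/(2πr h) = 1/(2π·0.0679·11.6) = 0.2021 m·K/W
ΣR = 1.450 m·K/W
ΔT = Q'·ΣR = 275 × 1.450 = 398.8 K
Heat flows outward, so T_out = T_in − ΔT = 423 − 398.8 = 24.2 °C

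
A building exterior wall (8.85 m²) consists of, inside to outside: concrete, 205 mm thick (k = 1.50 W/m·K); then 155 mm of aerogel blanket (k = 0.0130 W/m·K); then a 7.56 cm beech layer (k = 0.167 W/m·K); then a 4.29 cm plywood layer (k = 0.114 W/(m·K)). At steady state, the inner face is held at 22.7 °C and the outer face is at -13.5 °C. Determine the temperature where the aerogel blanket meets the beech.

Series thermal resistances, inner to outer:
  R_concrete = L/(kA) = 0.205/(1.50·8.85) = 0.01544 K/W
  R_aerogel blanket = L/(kA) = 0.155/(0.0130·8.85) = 1.347 K/W
  R_beech = L/(kA) = 0.0756/(0.167·8.85) = 0.05115 K/W
  R_plywood = L/(kA) = 0.0429/(0.114·8.85) = 0.04252 K/W
ΣR = 0.01544 + 1.347 + 0.05115 + 0.04252 = 1.456 K/W
Q = ΔT/ΣR = (22.7 °C − -13.5 °C)/1.456 = 24.86 W
From the inner boundary to the aerogel blanket/beech interface, ΣR_partial = 1.362 K/W.
T_interface = T_in − Q·ΣR_partial = 22.7 °C − (24.86)(1.362) = -11.2 °C

T = -11.2 °C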